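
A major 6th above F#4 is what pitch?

D#5

The sixth takes the letter from F up to D.
A major sixth spans 9 semitones, so from F#4 the target pitch is D#5.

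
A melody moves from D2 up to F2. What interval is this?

D to F spans three letter names (D-E-F), so the interval is some kind of third.
At 3 semitones, D2→F2 falls one short of a major third: minor.

minor 3rd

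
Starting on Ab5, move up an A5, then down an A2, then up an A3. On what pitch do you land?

F#6

Up an augmented fifth from Ab5: E6 (8 semitones up).
Down an augmented second from E6: Db6 (3 semitones down).
Db6 up an augmented third → F#6 (5 semitones).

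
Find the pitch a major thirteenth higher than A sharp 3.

Six letters up from A (plus an octave) reaches F.
A major thirteenth spans 21 semitones, so from A#3 the target pitch is F##5.

F double-sharp 5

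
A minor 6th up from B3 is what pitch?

The sixth takes the letter from B up to G.
A minor sixth spans 8 semitones, so from B3 the target pitch is G4.

G4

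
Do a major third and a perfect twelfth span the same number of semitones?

No

A major third is 4 semitones but a perfect twelfth is 19 semitones — different sizes.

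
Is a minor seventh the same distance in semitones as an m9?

No

A minor seventh is 10 semitones but a minor ninth is 13 semitones — different sizes.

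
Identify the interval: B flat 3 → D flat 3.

major 6th

Descending from Bb3 to Db3 is the same interval as ascending Db3 to Bb3.
D to B spans six letter names (D-E-F-G-A-B), so the interval is some kind of sixth.
Db3 to Bb3 is 9 semitones, matching the major sixth exactly, so the quality is major.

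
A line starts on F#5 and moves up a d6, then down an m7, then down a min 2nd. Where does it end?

F#5 up a diminished sixth → Db6 (7 semitones).
Db6 down a minor seventh → Eb5 (10 semitones).
Eb5 down a minor second → D5 (1 semitone).

D5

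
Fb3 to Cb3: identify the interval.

perfect fourth

Descending from Fb3 to Cb3 is the same interval as ascending Cb3 to Fb3.
C to F spans four letter names (C-D-E-F), so the interval is some kind of fourth.
Counting semitones, Cb3→Fb3 is 5, which is the perfect fourth.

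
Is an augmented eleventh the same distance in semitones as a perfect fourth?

No

An augmented eleventh is 18 semitones but a perfect fourth is 5 semitones — different sizes.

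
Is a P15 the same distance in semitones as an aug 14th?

Both span 24 semitones: a perfect fifteenth and an augmented fourteenth are the same chromatic distance.

Yes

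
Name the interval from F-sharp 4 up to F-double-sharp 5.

F to F is the same letter name, plus an octave — that makes it an octave of some quality.
The perfect octave is 12 semitones; here we have 13, one semitone wider: augmented.

augmented octave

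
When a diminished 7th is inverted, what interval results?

augmented 2nd

The rule of nine gives the new number: 9 − 7 = 2, so a seventh becomes a second.
Quality inverts too: diminished becomes augmented. That makes the inversion an augmented second.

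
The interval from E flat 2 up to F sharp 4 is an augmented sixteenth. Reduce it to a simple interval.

Take out 2 octaves (14 from the number): 16 − 14 = 2.
That makes an augmented sixteenth a compound augmented second — 2 octaves plus an augmented second.

A2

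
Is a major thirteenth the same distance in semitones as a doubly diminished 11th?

21 semitones (major thirteenth) vs 15 semitones (doubly diminished eleventh): not equal.

No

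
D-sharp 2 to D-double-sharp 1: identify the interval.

diminished octave

Descending from D#2 to D##1 is the same interval as ascending D##1 to D#2.
D to D is the same letter name, plus an octave: an octave.
A perfect octave would be 12 semitones; D##1 to D#2 is 11, one semitone narrower, so the interval is diminished.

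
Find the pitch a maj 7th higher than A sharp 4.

Counting seven letter names up from A lands on G.
A major seventh spans 11 semitones, so from A#4 the target pitch is G##5.

G double-sharp 5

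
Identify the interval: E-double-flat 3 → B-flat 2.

diminished 4th

Descending from Ebb3 to Bb2 is the same interval as ascending Bb2 to Ebb3.
B to E spans four letter names (B-C-D-E): a fourth.
A perfect fourth would be 5 semitones; Bb2 to Ebb3 is 4, one semitone narrower, so the interval is diminished.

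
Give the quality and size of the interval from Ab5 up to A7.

augmented 15th

A to A is the same letter name, plus 2 octaves: a fifteenth.
The perfect fifteenth is 24 semitones; here we have 25, one semitone wider: augmented.
(Equivalently, a compound augmented octave: an augmented octave plus an octave.)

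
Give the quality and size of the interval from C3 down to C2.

perfect octave

Descending from C3 to C2 is the same interval as ascending C2 to C3.
C to C is the same letter name, plus an octave — that makes it an octave of some quality.
Counting semitones, C2→C3 is 12, which is the perfect octave.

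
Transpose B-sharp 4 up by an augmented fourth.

The fourth takes the letter from B up to E.
Moving 6 semitones up from B#4 (the size of an augmented fourth) reaches E##5.

E-double-sharp 5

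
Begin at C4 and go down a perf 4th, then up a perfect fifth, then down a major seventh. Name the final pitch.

C4 down a perfect fourth → G3 (5 semitones).
G3 up a perfect fifth → D4 (7 semitones).
D4 down a major seventh → Eb3 (11 semitones).

Eb3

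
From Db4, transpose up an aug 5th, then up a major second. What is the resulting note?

An augmented fifth up from Db4 is A4.
A major second up from A4 is B4.

B4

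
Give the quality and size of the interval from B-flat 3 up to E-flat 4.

perfect 4th

B to E spans four letter names (B-C-D-E) — that makes it a fourth of some quality.
Counting semitones, Bb3→Eb4 is 5, which is the perfect fourth.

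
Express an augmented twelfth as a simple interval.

augmented 5th

Take out an octave (7 from the number): 12 − 7 = 5.
So an augmented twelfth is an octave plus an augmented fifth. The quality is unchanged.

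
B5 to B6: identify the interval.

perfect octave

B to B is the same letter name, plus an octave: an octave.
Counting semitones, B5→B6 is 12, which is the perfect octave.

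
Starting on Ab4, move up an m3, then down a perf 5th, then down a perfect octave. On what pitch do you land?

Ab4 up a minor third → Cb5 (3 semitones).
Cb5 down a perfect fifth → Fb4 (7 semitones).
Down a perfect octave from Fb4: Fb3 (12 semitones down).

Fb3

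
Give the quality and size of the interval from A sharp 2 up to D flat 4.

A to D spans four letter names (A-B-C-D), plus an octave — that makes it an eleventh of some quality.
A#2 to Db4 spans 15 semitones — two semitones narrower than the perfect eleventh (17) — giving a doubly diminished eleventh.
(Equivalently, a compound doubly diminished fourth: a doubly diminished fourth plus an octave.)

doubly diminished eleventh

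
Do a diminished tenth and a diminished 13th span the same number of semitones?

No

A diminished tenth spans 14 semitones; a diminished thirteenth spans 19 semitones. They differ by 5.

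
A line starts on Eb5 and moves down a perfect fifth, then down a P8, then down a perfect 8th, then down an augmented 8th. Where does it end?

A perfect fifth down from Eb5 is Ab4.
Ab4 down a perfect octave → Ab3 (12 semitones).
A perfect octave down from Ab3 is Ab2.
Down an augmented octave from Ab2: Abb1 (13 semitones down).

Abb1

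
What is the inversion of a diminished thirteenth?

First reduce the compound diminished thirteenth to its simple form, a diminished sixth.
Interval numbers invert to sum to nine: 6 + 3 = 9, so a sixth inverts to a third.
And diminished becomes augmented under inversion, so we get an augmented third.

A3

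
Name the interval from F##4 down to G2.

Descending from F##4 to G2 is the same interval as ascending G2 to F##4.
G to F spans seven letter names (G-A-B-C-D-E-F), plus an octave, so the interval is some kind of fourteenth.
G2 to F##4 spans 24 semitones — one semitone wider than the major fourteenth (23) — giving an augmented fourteenth.
(Equivalently, a compound augmented seventh: an augmented seventh plus an octave.)

augmented fourteenth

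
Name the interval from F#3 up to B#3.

F to B spans four letter names (F-G-A-B) — that makes it a fourth of some quality.
A perfect fourth would be 5 semitones; F#3 to B#3 is 6, one semitone wider, so the interval is augmented.

A4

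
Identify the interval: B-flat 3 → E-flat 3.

Descending from Bb3 to Eb3 is the same interval as ascending Eb3 to Bb3.
E to B spans five letter names (E-F-G-A-B): a fifth.
Eb3 to Bb3 is 7 semitones, matching the perfect fifth exactly, so the quality is perfect.

perfect fifth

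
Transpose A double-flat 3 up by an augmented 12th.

Five letters up from A (plus an octave) reaches E.
Moving 20 semitones up from Abb3 (the size of an augmented twelfth) reaches Eb5.

E flat 5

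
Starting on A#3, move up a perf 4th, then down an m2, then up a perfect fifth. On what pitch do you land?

A perfect fourth up from A#3 is D#4.
D#4 down a minor second → C##4 (1 semitone).
Up a perfect fifth from C##4: G##4 (7 semitones up).

G##4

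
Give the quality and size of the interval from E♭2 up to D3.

M7

E to D spans seven letter names (E-F-G-A-B-C-D) — that makes it a seventh of some quality.
The major seventh spans 11 semitones, and Eb2 to D3 is exactly 11 semitones — so this is a major seventh.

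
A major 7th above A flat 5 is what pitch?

G 6

The seventh takes the letter from A up to G.
A major seventh spans 11 semitones, so from Ab5 the target pitch is G6.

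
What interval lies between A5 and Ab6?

diminished octave

A to A is the same letter name, plus an octave: an octave.
A perfect octave would be 12 semitones; A5 to Ab6 is 11, one semitone narrower, so the interval is diminished.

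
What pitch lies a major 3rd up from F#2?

Three letter names up from F: A.
A major third is 4 semitones; 4 semitones up from F#2 gives A#2.

A#2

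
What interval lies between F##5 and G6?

diminished ninth

F to G spans two letter names (F-G), plus an octave, so the interval is some kind of ninth.
F##5 to G6 spans 12 semitones — two semitones narrower than the major ninth (14) — giving a diminished ninth.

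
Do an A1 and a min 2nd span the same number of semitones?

Yes

Both span 1 semitone: an augmented unison and a minor second are the same chromatic distance.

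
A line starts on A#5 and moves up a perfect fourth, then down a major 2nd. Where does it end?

A perfect fourth up from A#5 is D#6.
Down a major second from D#6: C#6 (2 semitones down).

C#6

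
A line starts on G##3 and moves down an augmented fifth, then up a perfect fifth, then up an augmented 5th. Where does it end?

G##3 down an augmented fifth → C#3 (8 semitones).
Up a perfect fifth from C#3: G#3 (7 semitones up).
Up an augmented fifth from G#3: D##4 (8 semitones up).

D##4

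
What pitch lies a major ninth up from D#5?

E#6

Counting two letter names plus an octave up from D lands on E.
A major ninth is 14 semitones; 14 semitones up from D#5 gives E#6.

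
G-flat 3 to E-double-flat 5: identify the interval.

G to E spans six letter names (G-A-B-C-D-E), plus an octave, so the interval is some kind of thirteenth.
At 20 semitones, Gb3→Ebb5 falls one short of a major thirteenth: minor.
(Equivalently, a compound minor sixth: a minor sixth plus an octave.)

minor thirteenth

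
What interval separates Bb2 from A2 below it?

Descending from Bb2 to A2 is the same interval as ascending A2 to Bb2.
A to B spans two letter names (A-B), so the interval is some kind of second.
At 1 semitone, A2→Bb2 falls one short of a major second: minor.

m2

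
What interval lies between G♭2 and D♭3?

perfect fifth

G to D spans five letter names (G-A-B-C-D), so the interval is some kind of fifth.
Gb2 to Db3 is 7 semitones, matching the perfect fifth exactly, so the quality is perfect.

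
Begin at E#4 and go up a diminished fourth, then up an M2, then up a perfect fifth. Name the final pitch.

Up a diminished fourth from E#4: A4 (4 semitones up).
A major second up from A4 is B4.
A perfect fifth up from B4 is F#5.

F#5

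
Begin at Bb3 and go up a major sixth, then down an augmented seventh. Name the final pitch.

Abb3

Up a major sixth from Bb3: G4 (9 semitones up).
Down an augmented seventh from G4: Abb3 (12 semitones down).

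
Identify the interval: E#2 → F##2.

major second

E to F spans two letter names (E-F), so the interval is some kind of second.
Counting semitones, E#2→F##2 is 2, which is the major second.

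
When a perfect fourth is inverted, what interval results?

perfect fifth

The rule of nine gives the new number: 9 − 4 = 5, so a fourth becomes a fifth.
And perfect stays perfect under inversion, so we get a perfect fifth.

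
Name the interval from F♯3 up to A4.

minor tenth

F to A spans three letter names (F-G-A), plus an octave — that makes it a tenth of some quality.
F#3 to A4 is 15 semitones, a half step short of the major tenth (16), so this is minor.
(Equivalently, a compound minor third: a minor third plus an octave.)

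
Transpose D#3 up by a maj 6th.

B#3

Six letter names up from D: B.
A major sixth is 9 semitones; 9 semitones up from D#3 gives B#3.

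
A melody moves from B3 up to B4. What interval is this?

B to B is the same letter name, plus an octave — that makes it an octave of some quality.
B3 to B4 is 12 semitones, matching the perfect octave exactly, so the quality is perfect.

perfect octave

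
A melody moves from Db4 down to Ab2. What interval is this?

perfect eleventh

Descending from Db4 to Ab2 is the same interval as ascending Ab2 to Db4.
A to D spans four letter names (A-B-C-D), plus an octave, so the interval is some kind of eleventh.
Ab2 to Db4 is 17 semitones, matching the perfect eleventh exactly, so the quality is perfect.
(Equivalently, a compound perfect fourth: a perfect fourth plus an octave.)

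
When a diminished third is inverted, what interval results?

A6

The rule of nine gives the new number: 9 − 3 = 6, so a third becomes a sixth.
The quality also flips — diminished becomes augmented — giving an augmented sixth.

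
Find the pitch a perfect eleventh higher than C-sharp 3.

F-sharp 4

The eleventh's letter: C up four letter names plus an octave → F.
A perfect eleventh is 17 semitones; 17 semitones up from C#3 gives F#4.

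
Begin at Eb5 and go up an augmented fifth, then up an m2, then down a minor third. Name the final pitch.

A5

Eb5 up an augmented fifth → B5 (8 semitones).
A minor second up from B5 is C6.
C6 down a minor third → A5 (3 semitones).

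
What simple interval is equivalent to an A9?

augmented 2nd

Subtracting seven from the interval number removes an octave: 9 − 7 = 2.
Quality carries through unchanged, so the simple form is an augmented second.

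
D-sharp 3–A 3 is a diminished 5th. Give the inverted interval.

A4

The rule of nine gives the new number: 9 − 5 = 4, so a fifth becomes a fourth.
Quality inverts too: diminished becomes augmented. That makes the inversion an augmented fourth.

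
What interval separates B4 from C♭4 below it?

Descending from B4 to Cb4 is the same interval as ascending Cb4 to B4.
C to B spans seven letter names (C-D-E-F-G-A-B) — that makes it a seventh of some quality.
The major seventh is 11 semitones; here we have 12, one semitone wider: augmented.

A7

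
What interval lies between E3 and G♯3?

E to G spans three letter names (E-F-G) — that makes it a third of some quality.
E3 to G#3 is 4 semitones, matching the major third exactly, so the quality is major.

major third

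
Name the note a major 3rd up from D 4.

Counting three letter names up from D lands on F.
Moving 4 semitones up from D4 (the size of a major third) reaches F#4.

F sharp 4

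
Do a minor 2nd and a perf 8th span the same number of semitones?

No

A minor second spans 1 semitone; a perfect octave spans 12 semitones. They differ by 11.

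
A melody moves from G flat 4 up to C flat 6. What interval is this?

G to C spans four letter names (G-A-B-C), plus an octave — that makes it an eleventh of some quality.
Counting semitones, Gb4→Cb6 is 17, which is the perfect eleventh.
(Equivalently, a compound perfect fourth: a perfect fourth plus an octave.)

perfect eleventh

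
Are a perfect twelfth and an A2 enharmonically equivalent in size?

No

A perfect twelfth is 19 semitones but an augmented second is 3 semitones — different sizes.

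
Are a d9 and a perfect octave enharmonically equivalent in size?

Yes

A diminished ninth spans 12 semitones, and a perfect octave also spans 12 semitones — they're enharmonic.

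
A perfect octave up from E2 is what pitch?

E3

An octave keeps the letter name E, an octave up from E.
A perfect octave is 12 semitones; 12 semitones up from E2 gives E3.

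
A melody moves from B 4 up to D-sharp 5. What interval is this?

M3

B to D spans three letter names (B-C-D) — that makes it a third of some quality.
The major third spans 4 semitones, and B4 to D#5 is exactly 4 semitones — so this is a major third.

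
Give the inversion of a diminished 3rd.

Interval numbers invert to sum to nine: 3 + 6 = 9, so a third inverts to a sixth.
Quality inverts too: diminished becomes augmented. That makes the inversion an augmented sixth.

augmented 6th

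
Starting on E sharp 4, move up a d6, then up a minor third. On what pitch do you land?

E flat 5

A diminished sixth up from E#4 is C5.
Up a minor third from C5: Eb5 (3 semitones up).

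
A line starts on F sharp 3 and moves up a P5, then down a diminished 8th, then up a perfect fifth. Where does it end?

G double-sharp 3

F#3 up a perfect fifth → C#4 (7 semitones).
Down a diminished octave from C#4: C##3 (11 semitones down).
C##3 up a perfect fifth → G##3 (7 semitones).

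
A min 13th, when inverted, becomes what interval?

First reduce the compound minor thirteenth to its simple form, a minor sixth.
Inverted interval numbers add to nine, so a sixth pairs with a third (6 + 3 = 9).
The quality also flips — minor becomes major — giving a major third.

major 3rd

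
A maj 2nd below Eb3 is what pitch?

Counting two letter names down from E lands on D.
A major second is 2 semitones; 2 semitones down from Eb3 gives Db3.

Db3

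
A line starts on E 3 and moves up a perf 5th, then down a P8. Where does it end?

B 2

Up a perfect fifth from E3: B3 (7 semitones up).
B3 down a perfect octave → B2 (12 semitones).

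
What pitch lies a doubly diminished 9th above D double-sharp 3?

E flat 4

The ninth's letter: D up two letter names plus an octave → E.
A doubly diminished ninth spans 11 semitones, so from D##3 the target pitch is Eb4.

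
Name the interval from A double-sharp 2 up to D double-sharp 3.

P4

A to D spans four letter names (A-B-C-D): a fourth.
A##2 to D##3 is 5 semitones, matching the perfect fourth exactly, so the quality is perfect.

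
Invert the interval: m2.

major seventh

Interval numbers invert to sum to nine: 2 + 7 = 9, so a second inverts to a seventh.
The quality also flips — minor becomes major — giving a major seventh.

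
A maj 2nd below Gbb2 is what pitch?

Fbb2

Two letter names down from G: F.
Moving 2 semitones down from Gbb2 (the size of a major second) reaches Fbb2.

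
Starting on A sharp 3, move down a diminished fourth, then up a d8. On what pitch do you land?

E sharp 4

Down a diminished fourth from A#3: E##3 (4 semitones down).
A diminished octave up from E##3 is E#4.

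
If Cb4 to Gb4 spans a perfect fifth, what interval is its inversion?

P4

Inverted interval numbers add to nine, so a fifth pairs with a fourth (5 + 4 = 9).
The quality also flips — perfect stays perfect — giving a perfect fourth.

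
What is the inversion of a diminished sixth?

Inverted interval numbers add to nine, so a sixth pairs with a third (6 + 3 = 9).
The quality also flips — diminished becomes augmented — giving an augmented third.

augmented 3rd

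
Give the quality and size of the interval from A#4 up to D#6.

perfect 11th

A to D spans four letter names (A-B-C-D), plus an octave — that makes it an eleventh of some quality.
A#4 to D#6 is 17 semitones, matching the perfect eleventh exactly, so the quality is perfect.
(Equivalently, a compound perfect fourth: a perfect fourth plus an octave.)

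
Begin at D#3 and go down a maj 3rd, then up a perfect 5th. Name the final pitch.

F#3

D#3 down a major third → B2 (4 semitones).
A perfect fifth up from B2 is F#3.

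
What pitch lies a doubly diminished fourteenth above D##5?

Seven letters up from D (plus an octave) reaches C.
A doubly diminished fourteenth is 20 semitones; 20 semitones up from D##5 gives C7.

C7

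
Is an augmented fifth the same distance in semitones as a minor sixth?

An augmented fifth spans 8 semitones, and a minor sixth also spans 8 semitones — they're enharmonic.

Yes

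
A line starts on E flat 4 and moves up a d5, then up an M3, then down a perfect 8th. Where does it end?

D flat 4

Up a diminished fifth from Eb4: Bbb4 (6 semitones up).
Bbb4 up a major third → Db5 (4 semitones).
Db5 down a perfect octave → Db4 (12 semitones).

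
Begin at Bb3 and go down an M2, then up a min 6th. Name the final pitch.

Fb4

Bb3 down a major second → Ab3 (2 semitones).
A minor sixth up from Ab3 is Fb4.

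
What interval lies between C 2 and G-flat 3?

d12

C to G spans five letter names (C-D-E-F-G), plus an octave — that makes it a twelfth of some quality.
A perfect twelfth would be 19 semitones; C2 to Gb3 is 18, one semitone narrower, so the interval is diminished.
(Equivalently, a compound diminished fifth: a diminished fifth plus an octave.)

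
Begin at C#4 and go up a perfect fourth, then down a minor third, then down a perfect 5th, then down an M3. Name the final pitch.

E3

C#4 up a perfect fourth → F#4 (5 semitones).
Down a minor third from F#4: D#4 (3 semitones down).
Down a perfect fifth from D#4: G#3 (7 semitones down).
A major third down from G#3 is E3.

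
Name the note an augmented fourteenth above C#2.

Seven letters up from C (plus an octave) reaches B.
Moving 24 semitones up from C#2 (the size of an augmented fourteenth) reaches B##3.

B##3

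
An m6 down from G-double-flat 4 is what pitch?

B-double-flat 3

The sixth takes the letter from G down to B.
A minor sixth is 8 semitones; 8 semitones down from Gbb4 gives Bbb3.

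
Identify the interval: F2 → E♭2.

Descending from F2 to Eb2 is the same interval as ascending Eb2 to F2.
E to F spans two letter names (E-F): a second.
Eb2 to F2 is 2 semitones, matching the major second exactly, so the quality is major.

major second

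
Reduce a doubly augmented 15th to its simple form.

doubly augmented 8th

Take out an octave (7 from the number): 15 − 7 = 8.
That makes a doubly augmented fifteenth a compound doubly augmented octave — an octave plus a doubly augmented octave.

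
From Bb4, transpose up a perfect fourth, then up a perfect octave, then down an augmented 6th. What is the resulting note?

Up a perfect fourth from Bb4: Eb5 (5 semitones up).
A perfect octave up from Eb5 is Eb6.
An augmented sixth down from Eb6 is Gbb5.

Gbb5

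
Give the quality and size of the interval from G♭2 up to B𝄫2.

G to B spans three letter names (G-A-B), so the interval is some kind of third.
Gb2 to Bbb2 is 3 semitones, a half step short of the major third (4), so this is minor.

minor third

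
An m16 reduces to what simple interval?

Take out 2 octaves (14 from the number): 16 − 14 = 2.
So a minor sixteenth is 2 octaves plus a minor second. The quality is unchanged.

m2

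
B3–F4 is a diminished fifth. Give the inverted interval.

Inverted interval numbers add to nine, so a fifth pairs with a fourth (5 + 4 = 9).
The quality also flips — diminished becomes augmented — giving an augmented fourth.

augmented fourth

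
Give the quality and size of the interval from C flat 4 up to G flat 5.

C to G spans five letter names (C-D-E-F-G), plus an octave: a twelfth.
Cb4 to Gb5 is 19 semitones, matching the perfect twelfth exactly, so the quality is perfect.
(Equivalently, a compound perfect fifth: a perfect fifth plus an octave.)

perfect 12th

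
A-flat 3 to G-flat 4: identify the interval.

A to G spans seven letter names (A-B-C-D-E-F-G): a seventh.
At 10 semitones, Ab3→Gb4 falls one short of a major seventh: minor.

minor 7th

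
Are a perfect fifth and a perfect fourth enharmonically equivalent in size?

No

A perfect fifth spans 7 semitones; a perfect fourth spans 5 semitones. They differ by 2.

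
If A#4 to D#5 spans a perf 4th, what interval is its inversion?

Interval numbers invert to sum to nine: 4 + 5 = 9, so a fourth inverts to a fifth.
And perfect stays perfect under inversion, so we get a perfect fifth.

P5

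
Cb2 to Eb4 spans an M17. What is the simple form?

Subtracting seven from the interval number removes an octave: 17 − 14 = 3.
So a major seventeenth is 2 octaves plus a major third. The quality is unchanged.

major 3rd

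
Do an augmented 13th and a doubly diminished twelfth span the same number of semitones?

An augmented thirteenth is 22 semitones but a doubly diminished twelfth is 17 semitones — different sizes.

No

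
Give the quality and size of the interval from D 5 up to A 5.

perfect 5th

D to A spans five letter names (D-E-F-G-A), so the interval is some kind of fifth.
D5 to A5 is 7 semitones, matching the perfect fifth exactly, so the quality is perfect.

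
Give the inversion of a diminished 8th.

Inverted interval numbers add to nine, so an octave pairs with a unison (8 + 1 = 9).
The quality also flips — diminished becomes augmented — giving an augmented unison.

augmented 1st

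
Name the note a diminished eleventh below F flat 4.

The eleventh's letter: F down four letter names plus an octave → C.
A diminished eleventh is 16 semitones; 16 semitones down from Fb4 gives C3.

C 3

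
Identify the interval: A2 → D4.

A to D spans four letter names (A-B-C-D), plus an octave: an eleventh.
The perfect eleventh spans 17 semitones, and A2 to D4 is exactly 17 semitones — so this is a perfect eleventh.
(Equivalently, a compound perfect fourth: a perfect fourth plus an octave.)

P11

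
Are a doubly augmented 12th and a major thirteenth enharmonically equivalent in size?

Both span 21 semitones: a doubly augmented twelfth and a major thirteenth are the same chromatic distance.

Yes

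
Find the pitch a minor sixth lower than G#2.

The sixth takes the letter from G down to B.
A minor sixth spans 8 semitones, so from G#2 the target pitch is B#1.

B#1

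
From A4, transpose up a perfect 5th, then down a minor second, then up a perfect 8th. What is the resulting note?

Up a perfect fifth from A4: E5 (7 semitones up).
A minor second down from E5 is D#5.
Up a perfect octave from D#5: D#6 (12 semitones up).

D#6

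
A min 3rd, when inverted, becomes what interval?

Interval numbers invert to sum to nine: 3 + 6 = 9, so a third inverts to a sixth.
Quality inverts too: minor becomes major. That makes the inversion a major sixth.

major 6th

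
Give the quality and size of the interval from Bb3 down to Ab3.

Descending from Bb3 to Ab3 is the same interval as ascending Ab3 to Bb3.
A to B spans two letter names (A-B): a second.
Ab3 to Bb3 is 2 semitones, matching the major second exactly, so the quality is major.

major second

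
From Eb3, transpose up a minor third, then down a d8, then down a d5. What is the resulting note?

C#2

A minor third up from Eb3 is Gb3.
A diminished octave down from Gb3 is G2.
G2 down a diminished fifth → C#2 (6 semitones).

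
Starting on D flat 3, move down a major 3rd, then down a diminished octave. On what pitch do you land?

B flat 1

Db3 down a major third → Bbb2 (4 semitones).
Bbb2 down a diminished octave → Bb1 (11 semitones).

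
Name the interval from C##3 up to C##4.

C to C is the same letter name, plus an octave, so the interval is some kind of octave.
Counting semitones, C##3→C##4 is 12, which is the perfect octave.

perfect octave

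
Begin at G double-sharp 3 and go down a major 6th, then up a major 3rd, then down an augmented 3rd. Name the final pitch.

B 2

Down a major sixth from G##3: B#2 (9 semitones down).
Up a major third from B#2: D##3 (4 semitones up).
An augmented third down from D##3 is B2.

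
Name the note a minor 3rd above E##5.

G##5

Counting three letter names up from E lands on G.
A minor third spans 3 semitones, so from E##5 the target pitch is G##5.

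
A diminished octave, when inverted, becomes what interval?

A1

Interval numbers invert to sum to nine: 8 + 1 = 9, so an octave inverts to a unison.
And diminished becomes augmented under inversion, so we get an augmented unison.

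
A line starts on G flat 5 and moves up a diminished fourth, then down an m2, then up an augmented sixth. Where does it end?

Up a diminished fourth from Gb5: Cbb6 (4 semitones up).
Cbb6 down a minor second → Bbb5 (1 semitone).
An augmented sixth up from Bbb5 is G6.

G 6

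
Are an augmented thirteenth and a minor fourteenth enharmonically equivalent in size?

Yes

Both span 22 semitones: an augmented thirteenth and a minor fourteenth are the same chromatic distance.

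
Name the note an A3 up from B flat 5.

Three letter names up from B: D.
Moving 5 semitones up from Bb5 (the size of an augmented third) reaches D#6.

D sharp 6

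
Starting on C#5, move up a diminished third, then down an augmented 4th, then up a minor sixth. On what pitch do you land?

C#5 up a diminished third → Eb5 (2 semitones).
Down an augmented fourth from Eb5: Bbb4 (6 semitones down).
Up a minor sixth from Bbb4: Gbb5 (8 semitones up).

Gbb5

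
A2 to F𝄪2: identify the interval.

Descending from A2 to F##2 is the same interval as ascending F##2 to A2.
F to A spans three letter names (F-G-A) — that makes it a third of some quality.
The major third is 4 semitones; here we have 2, two semitones narrower: diminished.

d3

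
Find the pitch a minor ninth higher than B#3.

The ninth's letter: B up two letter names plus an octave → C.
Moving 13 semitones up from B#3 (the size of a minor ninth) reaches C#5.

C#5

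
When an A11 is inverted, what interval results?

First reduce the compound augmented eleventh to its simple form, an augmented fourth.
The rule of nine gives the new number: 9 − 4 = 5, so a fourth becomes a fifth.
And augmented becomes diminished under inversion, so we get a diminished fifth.

diminished fifth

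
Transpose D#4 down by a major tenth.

Three letters down from D (plus an octave) reaches B.
A major tenth spans 16 semitones, so from D#4 the target pitch is B2.

B2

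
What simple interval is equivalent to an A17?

Take out 2 octaves (14 from the number): 17 − 14 = 3.
That makes an augmented seventeenth a compound augmented third — 2 octaves plus an augmented third.

augmented 3rd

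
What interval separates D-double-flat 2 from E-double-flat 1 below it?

minor 7th

Descending from Dbb2 to Ebb1 is the same interval as ascending Ebb1 to Dbb2.
E to D spans seven letter names (E-F-G-A-B-C-D), so the interval is some kind of seventh.
At 10 semitones, Ebb1→Dbb2 falls one short of a major seventh: minor.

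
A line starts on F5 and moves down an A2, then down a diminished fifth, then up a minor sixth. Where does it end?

Fb5

F5 down an augmented second → Ebb5 (3 semitones).
Ebb5 down a diminished fifth → Ab4 (6 semitones).
A minor sixth up from Ab4 is Fb5.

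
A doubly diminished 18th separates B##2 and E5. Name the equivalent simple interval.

Subtracting seven from the interval number removes an octave: 18 − 14 = 4.
Quality carries through unchanged, so the simple form is a doubly diminished fourth.

dd4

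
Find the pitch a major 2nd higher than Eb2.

F2

Two letter names up from E: F.
Moving 2 semitones up from Eb2 (the size of a major second) reaches F2.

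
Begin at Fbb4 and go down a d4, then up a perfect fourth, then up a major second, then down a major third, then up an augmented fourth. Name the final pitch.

Ab4

Fbb4 down a diminished fourth → Cb4 (4 semitones).
Up a perfect fourth from Cb4: Fb4 (5 semitones up).
A major second up from Fb4 is Gb4.
A major third down from Gb4 is Ebb4.
Up an augmented fourth from Ebb4: Ab4 (6 semitones up).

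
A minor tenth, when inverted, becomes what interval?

M6

First reduce the compound minor tenth to its simple form, a minor third.
The rule of nine gives the new number: 9 − 3 = 6, so a third becomes a sixth.
And minor becomes major under inversion, so we get a major sixth.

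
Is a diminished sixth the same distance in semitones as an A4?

No

A diminished sixth spans 7 semitones; an augmented fourth spans 6 semitones. They differ by 1.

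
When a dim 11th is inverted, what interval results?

First reduce the compound diminished eleventh to its simple form, a diminished fourth.
Inverted interval numbers add to nine, so a fourth pairs with a fifth (4 + 5 = 9).
Quality inverts too: diminished becomes augmented. That makes the inversion an augmented fifth.

augmented 5th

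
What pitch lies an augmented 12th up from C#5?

Counting five letter names plus an octave up from C lands on G.
An augmented twelfth is 20 semitones; 20 semitones up from C#5 gives G##6.

G##6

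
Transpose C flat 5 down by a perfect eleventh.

Four letters down from C (plus an octave) reaches G.
A perfect eleventh spans 17 semitones, so from Cb5 the target pitch is Gb3.

G flat 3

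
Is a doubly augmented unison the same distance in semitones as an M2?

Both span 2 semitones: a doubly augmented unison and a major second are the same chromatic distance.

Yes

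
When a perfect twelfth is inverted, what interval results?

First reduce the compound perfect twelfth to its simple form, a perfect fifth.
Inverted interval numbers add to nine, so a fifth pairs with a fourth (5 + 4 = 9).
The quality also flips — perfect stays perfect — giving a perfect fourth.

perfect fourth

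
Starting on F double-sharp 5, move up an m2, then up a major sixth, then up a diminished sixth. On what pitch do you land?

C 7

A minor second up from F##5 is G#5.
G#5 up a major sixth → E#6 (9 semitones).
E#6 up a diminished sixth → C7 (7 semitones).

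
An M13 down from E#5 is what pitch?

Counting six letter names plus an octave down from E lands on G.
A major thirteenth is 21 semitones; 21 semitones down from E#5 gives G#3.

G#3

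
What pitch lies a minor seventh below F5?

The seventh takes the letter from F down to G.
Moving 10 semitones down from F5 (the size of a minor seventh) reaches G4.

G4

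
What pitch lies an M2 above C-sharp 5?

D-sharp 5

Counting two letter names up from C lands on D.
A major second is 2 semitones; 2 semitones up from C#5 gives D#5.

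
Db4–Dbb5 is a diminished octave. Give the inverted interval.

Inverted interval numbers add to nine, so an octave pairs with a unison (8 + 1 = 9).
And diminished becomes augmented under inversion, so we get an augmented unison.

augmented 1st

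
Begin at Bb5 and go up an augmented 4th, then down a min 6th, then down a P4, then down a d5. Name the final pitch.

G##4

Bb5 up an augmented fourth → E6 (6 semitones).
E6 down a minor sixth → G#5 (8 semitones).
G#5 down a perfect fourth → D#5 (5 semitones).
Down a diminished fifth from D#5: G##4 (6 semitones down).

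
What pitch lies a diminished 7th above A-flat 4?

G-double-flat 5

The seventh takes the letter from A up to G.
A diminished seventh spans 9 semitones, so from Ab4 the target pitch is Gbb5.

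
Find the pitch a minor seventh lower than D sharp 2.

The seventh takes the letter from D down to E.
A minor seventh is 10 semitones; 10 semitones down from D#2 gives E#1.

E sharp 1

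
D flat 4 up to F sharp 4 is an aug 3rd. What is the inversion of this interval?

d6

Inverted interval numbers add to nine, so a third pairs with a sixth (3 + 6 = 9).
Quality inverts too: augmented becomes diminished. That makes the inversion a diminished sixth.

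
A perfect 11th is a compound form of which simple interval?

perfect fourth

Take out an octave (7 from the number): 11 − 7 = 4.
Quality carries through unchanged, so the simple form is a perfect fourth.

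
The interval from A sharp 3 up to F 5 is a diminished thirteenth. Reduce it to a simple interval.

diminished sixth

Each octave removed subtracts seven from the number: 13 − 7 = 6.
That makes a diminished thirteenth a compound diminished sixth — an octave plus a diminished sixth.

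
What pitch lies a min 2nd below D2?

The second takes the letter from D down to C.
A minor second spans 1 semitone, so from D2 the target pitch is C#2.

C#2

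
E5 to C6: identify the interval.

E to C spans six letter names (E-F-G-A-B-C): a sixth.
At 8 semitones, E5→C6 falls one short of a major sixth: minor.

minor sixth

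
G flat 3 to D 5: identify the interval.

augmented twelfth

G to D spans five letter names (G-A-B-C-D), plus an octave, so the interval is some kind of twelfth.
Gb3 to D5 spans 20 semitones — one semitone wider than the perfect twelfth (19) — giving an augmented twelfth.
(Equivalently, a compound augmented fifth: an augmented fifth plus an octave.)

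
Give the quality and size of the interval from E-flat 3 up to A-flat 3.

perfect 4th

E to A spans four letter names (E-F-G-A) — that makes it a fourth of some quality.
Eb3 to Ab3 is 5 semitones, matching the perfect fourth exactly, so the quality is perfect.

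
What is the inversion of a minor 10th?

major 6th

First reduce the compound minor tenth to its simple form, a minor third.
Inverted interval numbers add to nine, so a third pairs with a sixth (3 + 6 = 9).
The quality also flips — minor becomes major — giving a major sixth.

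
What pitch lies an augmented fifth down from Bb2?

Ebb2

Counting five letter names down from B lands on E.
An augmented fifth is 8 semitones; 8 semitones down from Bb2 gives Ebb2.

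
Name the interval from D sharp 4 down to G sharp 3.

P5

Descending from D#4 to G#3 is the same interval as ascending G#3 to D#4.
G to D spans five letter names (G-A-B-C-D): a fifth.
Counting semitones, G#3→D#4 is 7, which is the perfect fifth.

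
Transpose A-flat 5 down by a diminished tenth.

F-sharp 4

Counting three letter names plus an octave down from A lands on F.
A diminished tenth spans 14 semitones, so from Ab5 the target pitch is F#4.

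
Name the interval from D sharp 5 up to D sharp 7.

perfect 15th

D to D is the same letter name, plus 2 octaves, so the interval is some kind of fifteenth.
The perfect fifteenth spans 24 semitones, and D#5 to D#7 is exactly 24 semitones — so this is a perfect fifteenth.
(Equivalently, a compound perfect octave: a perfect octave plus an octave.)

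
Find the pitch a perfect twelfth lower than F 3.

Counting five letter names plus an octave down from F lands on B.
A perfect twelfth spans 19 semitones, so from F3 the target pitch is Bb1.

B flat 1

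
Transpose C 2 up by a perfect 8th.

C 3

An octave keeps the letter name C, an octave up from C.
A perfect octave spans 12 semitones, so from C2 the target pitch is C3.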